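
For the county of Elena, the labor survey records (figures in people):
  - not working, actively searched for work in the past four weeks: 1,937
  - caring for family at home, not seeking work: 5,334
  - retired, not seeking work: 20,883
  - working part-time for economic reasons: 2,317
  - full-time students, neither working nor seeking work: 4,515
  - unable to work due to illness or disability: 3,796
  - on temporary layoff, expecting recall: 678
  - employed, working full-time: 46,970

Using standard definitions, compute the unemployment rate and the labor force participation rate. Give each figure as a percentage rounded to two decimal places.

Unemployment rate ≈ 5.04%; labor force participation rate ≈ 60.05%.

Employed = 2,317 + 46,970 = 49,287 (anyone who worked, including part-time for economic reasons, counts as employed).
Unemployed = 1,937 + 678 = 2,615 (jobless and actively searching, or on temporary layoff).
Labor force = 49,287 + 2,615 = 51,902.
Not in labor force = 5,334 + 20,883 + 4,515 + 3,796 = 34,528 (those not working and not actively searching are outside the labor force).
Civilian working-age population = 51,902 + 34,528 = 86,430.
Unemployment rate = 2,615 / 51,902 = 5.04%.
Labor force participation rate = 51,902 / 86,430 = 60.05%.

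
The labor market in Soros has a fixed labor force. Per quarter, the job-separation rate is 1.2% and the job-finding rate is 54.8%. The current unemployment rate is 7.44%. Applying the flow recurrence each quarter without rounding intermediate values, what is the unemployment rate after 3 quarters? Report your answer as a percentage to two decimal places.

Unemployment rate after three quarters ≈ 2.59%.

With a fixed labor force, u_{t+1} = u_t + s·(1−u_t) − f·u_t = u_t·(1−s−f) + s.
Here 1−s−f = 0.440 and s = 0.012.
u_1 = 0.074400 × 0.440 + 0.012 = 0.044736.
u_2 = 0.044736 × 0.440 + 0.012 = 0.031684.
u_3 = 0.031684 × 0.440 + 0.012 = 0.025941.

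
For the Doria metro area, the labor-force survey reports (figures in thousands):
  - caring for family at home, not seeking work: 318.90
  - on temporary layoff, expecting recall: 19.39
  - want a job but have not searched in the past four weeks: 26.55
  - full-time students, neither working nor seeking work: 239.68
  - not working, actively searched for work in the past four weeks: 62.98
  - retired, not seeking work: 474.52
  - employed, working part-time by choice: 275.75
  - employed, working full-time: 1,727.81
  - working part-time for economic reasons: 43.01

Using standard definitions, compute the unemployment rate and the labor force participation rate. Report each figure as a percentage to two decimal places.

Unemployment rate ≈ 3.87%; labor force participation rate ≈ 66.77%.

Employed = 275.75 + 1,727.81 + 43.01 = 2,046.57 thousand (anyone who worked, including part-time for economic reasons, counts as employed).
Unemployed = 19.39 + 62.98 = 82.37 thousand (jobless and actively searching, or on temporary layoff).
Labor force = 2,046.57 + 82.37 = 2,128.94 thousand.
Not in labor force = 318.90 + 26.55 + 239.68 + 474.52 = 1,059.65 thousand (those not working and not actively searching are outside the labor force — including those who want a job but have given up searching).
Civilian working-age population = 2,128.94 + 1,059.65 = 3,188.59 thousand.
Unemployment rate = 82.37 / 2,128.94 = 3.87%.
Labor force participation rate = 2,128.94 / 3,188.59 = 66.77%.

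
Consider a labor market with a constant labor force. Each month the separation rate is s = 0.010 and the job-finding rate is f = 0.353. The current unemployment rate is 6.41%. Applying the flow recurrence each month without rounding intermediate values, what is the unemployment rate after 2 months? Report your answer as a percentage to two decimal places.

With a fixed labor force, u_{t+1} = u_t + s·(1−u_t) − f·u_t = u_t·(1−s−f) + s.
Here 1−s−f = 0.637 and s = 0.010.
u_1 = 0.064100 × 0.637 + 0.010 = 0.050832.
u_2 = 0.050832 × 0.637 + 0.010 = 0.042380.

Unemployment rate after two months ≈ 4.24%.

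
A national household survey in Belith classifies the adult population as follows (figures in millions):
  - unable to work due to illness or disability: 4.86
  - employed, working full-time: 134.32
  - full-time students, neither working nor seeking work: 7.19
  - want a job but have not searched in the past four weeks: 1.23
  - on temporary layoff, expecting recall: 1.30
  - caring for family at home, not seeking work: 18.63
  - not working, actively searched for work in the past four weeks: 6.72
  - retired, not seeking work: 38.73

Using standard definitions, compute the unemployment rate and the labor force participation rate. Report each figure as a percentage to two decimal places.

Employed = 134.32 million.
Unemployed = 1.30 + 6.72 = 8.02 million (jobless and actively searching, or on temporary layoff).
Labor force = 134.32 + 8.02 = 142.34 million.
Not in labor force = 4.86 + 7.19 + 1.23 + 18.63 + 38.73 = 70.64 million (those not working and not actively searching are outside the labor force — including those who want a job but have given up searching).
Civilian working-age population = 142.34 + 70.64 = 212.98 million.
Unemployment rate = 8.02 / 142.34 = 5.63%.
Labor force participation rate = 142.34 / 212.98 = 66.83%.

Unemployment rate ≈ 5.63%; labor force participation rate ≈ 66.83%.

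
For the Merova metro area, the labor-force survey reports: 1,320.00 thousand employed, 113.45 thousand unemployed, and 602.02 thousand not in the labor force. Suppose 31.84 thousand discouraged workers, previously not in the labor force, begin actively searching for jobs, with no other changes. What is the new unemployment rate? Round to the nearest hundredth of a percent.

Initially, labor force = 1,320.00 + 113.45 = 1,433.45 thousand, so u = 113.45/1,433.45 = 7.91%.
After the change, unemployed and labor force both rise by 31.84 → E = 1,320.00, U = 145.29, labor force = 1,465.29 thousand.
New unemployment rate = 145.29 / 1,465.29 = 9.92%.

New unemployment rate ≈ 9.92%.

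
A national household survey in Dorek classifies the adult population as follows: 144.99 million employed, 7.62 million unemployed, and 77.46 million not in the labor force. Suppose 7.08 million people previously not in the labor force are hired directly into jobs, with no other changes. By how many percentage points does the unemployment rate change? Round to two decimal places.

The unemployment rate changes by −0.22 percentage points.

Initially, labor force = 144.99 + 7.62 = 152.61 million, so u = 7.62/152.61 = 4.99%.
After the change, employed and labor force both rise by 7.08; unemployed unchanged → E = 152.07, U = 7.62, labor force = 159.69 million.
New unemployment rate = 7.62 / 159.69 = 4.77%.
Change = 4.77% − 4.99% = −0.22 percentage points.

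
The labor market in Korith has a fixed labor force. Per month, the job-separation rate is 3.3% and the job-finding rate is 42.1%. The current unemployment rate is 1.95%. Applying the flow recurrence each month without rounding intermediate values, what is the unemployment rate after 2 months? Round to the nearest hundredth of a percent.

Unemployment rate after two months ≈ 5.68%.

With a fixed labor force, u_{t+1} = u_t + s·(1−u_t) − f·u_t = u_t·(1−s−f) + s.
Here 1−s−f = 0.546 and s = 0.033.
u_1 = 0.019500 × 0.546 + 0.033 = 0.043647.
u_2 = 0.043647 × 0.546 + 0.033 = 0.056831.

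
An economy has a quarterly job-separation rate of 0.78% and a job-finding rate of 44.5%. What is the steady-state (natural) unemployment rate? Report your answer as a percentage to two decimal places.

At steady state the flows balance: s·E = f·U, so U/(E+U) = s/(s+f).
u* = 0.78 / (0.78 + 44.5) = 0.78 / 45.28 = 1.72%.

Steady-state unemployment rate ≈ 1.72%.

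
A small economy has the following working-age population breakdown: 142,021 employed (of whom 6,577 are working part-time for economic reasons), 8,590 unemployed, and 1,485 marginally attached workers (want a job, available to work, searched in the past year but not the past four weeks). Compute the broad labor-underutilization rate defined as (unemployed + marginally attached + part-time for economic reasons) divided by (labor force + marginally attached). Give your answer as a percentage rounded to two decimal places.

Broad underutilization rate ≈ 10.95%.

Labor force = 142,021 + 8,590 = 150,611.
Numerator = 8,590 + 1,485 + 6,577 = 16,652.
Denominator = 150,611 + 1,485 = 152,096.
Broad rate = 16,652 / 152,096 = 10.95%.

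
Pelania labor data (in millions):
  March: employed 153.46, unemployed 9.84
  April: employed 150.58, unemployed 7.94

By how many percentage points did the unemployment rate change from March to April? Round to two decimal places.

The unemployment rate changed by −1.02 percentage points.

March: labor force = 153.46 + 9.84 = 163.30; u = 9.84/163.30 = 6.03%.
April: labor force = 150.58 + 7.94 = 158.52; u = 7.94/158.52 = 5.01%.
Change = 5.01% − 6.03% = −1.02 pp.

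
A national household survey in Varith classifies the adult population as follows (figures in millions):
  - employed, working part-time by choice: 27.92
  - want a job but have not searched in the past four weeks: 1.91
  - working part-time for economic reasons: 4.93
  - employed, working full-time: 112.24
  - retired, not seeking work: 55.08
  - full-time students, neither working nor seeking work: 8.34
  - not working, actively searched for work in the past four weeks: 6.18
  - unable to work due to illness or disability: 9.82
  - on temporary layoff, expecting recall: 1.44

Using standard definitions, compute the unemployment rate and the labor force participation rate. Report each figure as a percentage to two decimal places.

Employed = 27.92 + 4.93 + 112.24 = 145.09 million (anyone who worked, including part-time for economic reasons, counts as employed).
Unemployed = 6.18 + 1.44 = 7.62 million (jobless and actively searching, or on temporary layoff).
Labor force = 145.09 + 7.62 = 152.71 million.
Not in labor force = 1.91 + 55.08 + 8.34 + 9.82 = 75.15 million (those not working and not actively searching are outside the labor force — including those who want a job but have given up searching).
Civilian working-age population = 152.71 + 75.15 = 227.86 million.
Unemployment rate = 7.62 / 152.71 = 4.99%.
Labor force participation rate = 152.71 / 227.86 = 67.02%.

Unemployment rate ≈ 4.99%; labor force participation rate ≈ 67.02%.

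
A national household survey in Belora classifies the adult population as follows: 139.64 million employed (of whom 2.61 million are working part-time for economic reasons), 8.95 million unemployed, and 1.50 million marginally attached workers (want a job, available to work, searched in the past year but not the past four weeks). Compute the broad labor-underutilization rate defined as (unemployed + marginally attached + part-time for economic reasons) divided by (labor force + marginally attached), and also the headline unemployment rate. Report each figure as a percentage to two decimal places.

Broad underutilization rate ≈ 8.70%; headline unemployment rate ≈ 6.02%.

Labor force = 139.64 + 8.95 = 148.59 million.
Numerator = 8.95 + 1.50 + 2.61 = 13.06 million.
Denominator = 148.59 + 1.50 = 150.09 million.
Broad rate = 13.06 / 150.09 = 8.70%.
Headline unemployment rate = 8.95 / 148.59 = 6.02%.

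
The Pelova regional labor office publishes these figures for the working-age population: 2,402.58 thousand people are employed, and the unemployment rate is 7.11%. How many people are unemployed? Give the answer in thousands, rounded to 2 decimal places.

Let U be the number unemployed. The labor force is E + U, and U/(E+U) = 0.0711.
So U = 0.0711 × 2,402.58 / (1 − 0.0711) = 170.8234 / 0.9289 ≈ 183.90 thousand.

About 183.90 thousand are unemployed.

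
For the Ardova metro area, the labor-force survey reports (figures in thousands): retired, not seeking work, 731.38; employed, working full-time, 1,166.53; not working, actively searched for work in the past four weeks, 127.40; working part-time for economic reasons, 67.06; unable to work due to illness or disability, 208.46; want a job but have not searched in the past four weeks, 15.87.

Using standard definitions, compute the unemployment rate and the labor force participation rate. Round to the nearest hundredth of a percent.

Employed = 1,166.53 + 67.06 = 1,233.59 thousand (anyone who worked, including part-time for economic reasons, counts as employed).
Unemployed = 127.40 thousand.
Labor force = 1,233.59 + 127.40 = 1,360.99 thousand.
Not in labor force = 731.38 + 208.46 + 15.87 = 955.71 thousand (those not working and not actively searching are outside the labor force — including those who want a job but have given up searching).
Civilian working-age population = 1,360.99 + 955.71 = 2,316.70 thousand.
Unemployment rate = 127.40 / 1,360.99 = 9.36%.
Labor force participation rate = 1,360.99 / 2,316.70 = 58.75%.

Unemployment rate ≈ 9.36%; labor force participation rate ≈ 58.75%.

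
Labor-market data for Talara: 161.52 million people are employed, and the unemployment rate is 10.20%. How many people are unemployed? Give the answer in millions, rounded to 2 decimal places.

About 18.35 million are unemployed.

Let U be the number unemployed. The labor force is E + U, and U/(E+U) = 0.1020.
So U = 0.1020 × 161.52 / (1 − 0.1020) = 16.4750 / 0.8980 ≈ 18.35 million.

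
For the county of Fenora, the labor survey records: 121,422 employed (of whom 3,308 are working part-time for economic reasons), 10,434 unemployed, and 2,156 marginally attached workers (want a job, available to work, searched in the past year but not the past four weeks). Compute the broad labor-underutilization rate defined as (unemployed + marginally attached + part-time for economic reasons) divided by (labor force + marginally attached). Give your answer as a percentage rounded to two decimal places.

Broad underutilization rate ≈ 11.86%.

Labor force = 121,422 + 10,434 = 131,856.
Numerator = 10,434 + 2,156 + 3,308 = 15,898.
Denominator = 131,856 + 2,156 = 134,012.
Broad rate = 15,898 / 134,012 = 11.86%.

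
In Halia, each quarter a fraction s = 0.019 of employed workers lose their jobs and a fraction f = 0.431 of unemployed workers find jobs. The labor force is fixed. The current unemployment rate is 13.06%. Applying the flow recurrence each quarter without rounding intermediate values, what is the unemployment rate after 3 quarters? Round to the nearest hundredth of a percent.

Unemployment rate after three quarters ≈ 5.69%.

With a fixed labor force, u_{t+1} = u_t + s·(1−u_t) − f·u_t = u_t·(1−s−f) + s.
Here 1−s−f = 0.550 and s = 0.019.
u_1 = 0.130600 × 0.550 + 0.019 = 0.090830.
u_2 = 0.090830 × 0.550 + 0.019 = 0.068957.
u_3 = 0.068957 × 0.550 + 0.019 = 0.056926.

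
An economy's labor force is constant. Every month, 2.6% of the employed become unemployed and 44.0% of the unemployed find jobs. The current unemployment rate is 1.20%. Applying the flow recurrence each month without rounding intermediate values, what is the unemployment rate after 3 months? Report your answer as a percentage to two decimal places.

Unemployment rate after three months ≈ 4.91%.

With a fixed labor force, u_{t+1} = u_t + s·(1−u_t) − f·u_t = u_t·(1−s−f) + s.
Here 1−s−f = 0.534 and s = 0.026.
u_1 = 0.012000 × 0.534 + 0.026 = 0.032408.
u_2 = 0.032408 × 0.534 + 0.026 = 0.043306.
u_3 = 0.043306 × 0.534 + 0.026 = 0.049125.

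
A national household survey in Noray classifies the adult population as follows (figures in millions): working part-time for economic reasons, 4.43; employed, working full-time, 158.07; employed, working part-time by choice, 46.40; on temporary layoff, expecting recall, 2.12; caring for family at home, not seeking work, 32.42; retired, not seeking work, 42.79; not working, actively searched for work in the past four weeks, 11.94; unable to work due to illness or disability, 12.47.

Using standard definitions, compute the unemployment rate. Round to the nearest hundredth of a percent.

Unemployment rate ≈ 6.31%.

Employed = 4.43 + 158.07 + 46.40 = 208.90 million (anyone who worked, including part-time for economic reasons, counts as employed).
Unemployed = 2.12 + 11.94 = 14.06 million (jobless and actively searching, or on temporary layoff).
Labor force = 208.90 + 14.06 = 222.96 million.
Unemployment rate = 14.06 / 222.96 = 6.31%.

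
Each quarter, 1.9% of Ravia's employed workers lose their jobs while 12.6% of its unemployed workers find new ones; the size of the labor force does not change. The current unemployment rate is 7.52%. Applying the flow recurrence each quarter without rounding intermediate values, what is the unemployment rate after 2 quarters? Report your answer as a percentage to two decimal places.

With a fixed labor force, u_{t+1} = u_t + s·(1−u_t) − f·u_t = u_t·(1−s−f) + s.
Here 1−s−f = 0.855 and s = 0.019.
u_1 = 0.075200 × 0.855 + 0.019 = 0.083296.
u_2 = 0.083296 × 0.855 + 0.019 = 0.090218.

Unemployment rate after two quarters ≈ 9.02%.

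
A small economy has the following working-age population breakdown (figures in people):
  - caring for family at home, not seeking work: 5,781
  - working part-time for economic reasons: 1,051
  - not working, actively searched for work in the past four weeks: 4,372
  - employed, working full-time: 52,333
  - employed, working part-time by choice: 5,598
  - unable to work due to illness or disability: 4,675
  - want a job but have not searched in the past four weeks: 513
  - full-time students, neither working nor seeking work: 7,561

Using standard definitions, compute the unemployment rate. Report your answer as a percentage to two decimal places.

Employed = 1,051 + 52,333 + 5,598 = 58,982 (anyone who worked, including part-time for economic reasons, counts as employed).
Unemployed = 4,372.
Labor force = 58,982 + 4,372 = 63,354.
Unemployment rate = 4,372 / 63,354 = 6.90%.

Unemployment rate ≈ 6.90%.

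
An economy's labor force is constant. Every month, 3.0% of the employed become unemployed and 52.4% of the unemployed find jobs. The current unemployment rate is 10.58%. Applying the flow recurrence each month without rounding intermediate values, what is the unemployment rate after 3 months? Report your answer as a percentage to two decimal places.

Unemployment rate after three months ≈ 5.87%.

With a fixed labor force, u_{t+1} = u_t + s·(1−u_t) − f·u_t = u_t·(1−s−f) + s.
Here 1−s−f = 0.446 and s = 0.030.
u_1 = 0.105800 × 0.446 + 0.030 = 0.077187.
u_2 = 0.077187 × 0.446 + 0.030 = 0.064425.
u_3 = 0.064425 × 0.446 + 0.030 = 0.058734.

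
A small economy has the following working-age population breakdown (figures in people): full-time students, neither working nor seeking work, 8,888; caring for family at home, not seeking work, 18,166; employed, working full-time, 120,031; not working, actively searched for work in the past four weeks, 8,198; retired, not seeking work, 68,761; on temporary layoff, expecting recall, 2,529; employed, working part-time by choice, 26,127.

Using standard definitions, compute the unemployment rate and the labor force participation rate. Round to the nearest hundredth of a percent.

Employed = 120,031 + 26,127 = 146,158.
Unemployed = 8,198 + 2,529 = 10,727 (jobless and actively searching, or on temporary layoff).
Labor force = 146,158 + 10,727 = 156,885.
Not in labor force = 8,888 + 18,166 + 68,761 = 95,815 (those not working and not actively searching are outside the labor force).
Civilian working-age population = 156,885 + 95,815 = 252,700.
Unemployment rate = 10,727 / 156,885 = 6.84%.
Labor force participation rate = 156,885 / 252,700 = 62.08%.

Unemployment rate ≈ 6.84%; labor force participation rate ≈ 62.08%.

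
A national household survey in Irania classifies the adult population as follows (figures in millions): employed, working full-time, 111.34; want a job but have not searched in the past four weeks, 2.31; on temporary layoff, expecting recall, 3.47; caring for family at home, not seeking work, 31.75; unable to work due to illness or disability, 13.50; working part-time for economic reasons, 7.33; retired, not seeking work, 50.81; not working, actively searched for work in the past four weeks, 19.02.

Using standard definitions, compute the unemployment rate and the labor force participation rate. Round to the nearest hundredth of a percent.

Unemployment rate ≈ 15.93%; labor force participation rate ≈ 58.93%.

Employed = 111.34 + 7.33 = 118.67 million (anyone who worked, including part-time for economic reasons, counts as employed).
Unemployed = 3.47 + 19.02 = 22.49 million (jobless and actively searching, or on temporary layoff).
Labor force = 118.67 + 22.49 = 141.16 million.
Not in labor force = 2.31 + 31.75 + 13.50 + 50.81 = 98.37 million (those not working and not actively searching are outside the labor force — including those who want a job but have given up searching).
Civilian working-age population = 141.16 + 98.37 = 239.53 million.
Unemployment rate = 22.49 / 141.16 = 15.93%.
Labor force participation rate = 141.16 / 239.53 = 58.93%.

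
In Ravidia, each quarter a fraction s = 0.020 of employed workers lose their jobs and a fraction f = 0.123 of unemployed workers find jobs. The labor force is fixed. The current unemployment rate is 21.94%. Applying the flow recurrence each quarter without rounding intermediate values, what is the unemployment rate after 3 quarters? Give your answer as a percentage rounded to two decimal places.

Unemployment rate after three quarters ≈ 18.99%.

With a fixed labor force, u_{t+1} = u_t + s·(1−u_t) − f·u_t = u_t·(1−s−f) + s.
Here 1−s−f = 0.857 and s = 0.020.
u_1 = 0.219400 × 0.857 + 0.020 = 0.208026.
u_2 = 0.208026 × 0.857 + 0.020 = 0.198278.
u_3 = 0.198278 × 0.857 + 0.020 = 0.189924.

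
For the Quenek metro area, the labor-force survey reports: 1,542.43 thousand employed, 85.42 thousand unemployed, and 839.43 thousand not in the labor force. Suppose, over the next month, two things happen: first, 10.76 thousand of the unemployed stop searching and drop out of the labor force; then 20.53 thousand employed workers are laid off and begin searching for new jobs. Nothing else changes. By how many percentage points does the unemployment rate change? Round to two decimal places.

The unemployment rate changes by +0.64 percentage points.

Initially, labor force = 1,542.43 + 85.42 = 1,627.85 thousand, so u = 85.42/1,627.85 = 5.25%.
After the first change, unemployed and labor force both fall by 10.76 → E = 1,542.43, U = 74.66, labor force = 1,617.09 thousand.
After the second change, employed falls and unemployed rises by 20.53; labor force unchanged → E = 1,521.90, U = 95.19, labor force = 1,617.09 thousand.
New unemployment rate = 95.19 / 1,617.09 = 5.89%.
Change = 5.89% − 5.25% = +0.64 percentage points.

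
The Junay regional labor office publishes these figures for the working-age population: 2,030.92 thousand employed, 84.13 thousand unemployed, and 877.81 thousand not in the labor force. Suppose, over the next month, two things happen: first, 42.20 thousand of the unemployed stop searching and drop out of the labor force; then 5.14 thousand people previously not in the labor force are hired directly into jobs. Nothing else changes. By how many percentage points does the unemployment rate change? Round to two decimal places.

The unemployment rate changes by −1.96 percentage points.

Initially, labor force = 2,030.92 + 84.13 = 2,115.05 thousand, so u = 84.13/2,115.05 = 3.98%.
After the first change, unemployed and labor force both fall by 42.20 → E = 2,030.92, U = 41.93, labor force = 2,072.85 thousand.
After the second change, employed and labor force both rise by 5.14; unemployed unchanged → E = 2,036.06, U = 41.93, labor force = 2,077.99 thousand.
New unemployment rate = 41.93 / 2,077.99 = 2.02%.
Change = 2.02% − 3.98% = −1.96 percentage points.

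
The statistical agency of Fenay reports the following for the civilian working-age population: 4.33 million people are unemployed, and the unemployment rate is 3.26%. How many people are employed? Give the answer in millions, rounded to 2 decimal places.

Labor force = U / u = 4.33 / 0.0326 ≈ 132.82 million.
Employed = labor force − unemployed = 132.82 − 4.33 = 128.49 million.

About 128.49 million are employed.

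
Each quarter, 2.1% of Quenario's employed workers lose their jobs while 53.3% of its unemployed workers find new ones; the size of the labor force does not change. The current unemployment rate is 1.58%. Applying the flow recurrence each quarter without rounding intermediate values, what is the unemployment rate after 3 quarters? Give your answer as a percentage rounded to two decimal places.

Unemployment rate after three quarters ≈ 3.59%.

With a fixed labor force, u_{t+1} = u_t + s·(1−u_t) − f·u_t = u_t·(1−s−f) + s.
Here 1−s−f = 0.446 and s = 0.021.
u_1 = 0.015800 × 0.446 + 0.021 = 0.028047.
u_2 = 0.028047 × 0.446 + 0.021 = 0.033509.
u_3 = 0.033509 × 0.446 + 0.021 = 0.035945.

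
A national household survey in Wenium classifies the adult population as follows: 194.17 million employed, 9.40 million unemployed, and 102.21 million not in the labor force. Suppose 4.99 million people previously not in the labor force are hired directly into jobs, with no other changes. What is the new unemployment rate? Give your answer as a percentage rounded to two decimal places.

New unemployment rate ≈ 4.51%.

Initially, labor force = 194.17 + 9.40 = 203.57 million, so u = 9.40/203.57 = 4.62%.
After the change, employed and labor force both rise by 4.99; unemployed unchanged → E = 199.16, U = 9.40, labor force = 208.56 million.
New unemployment rate = 9.40 / 208.56 = 4.51%.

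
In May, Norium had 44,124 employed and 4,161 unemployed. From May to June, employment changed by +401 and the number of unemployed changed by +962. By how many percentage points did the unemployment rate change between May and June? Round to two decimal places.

The unemployment rate changed by +1.70 percentage points.

May: labor force = 44,124 + 4,161 = 48,285; u = 4,161/48,285 = 8.62%.
June: labor force = 44,525 + 5,123 = 49,648; u = 5,123/49,648 = 10.32%.
Change = 10.32% − 8.62% = +1.70 pp.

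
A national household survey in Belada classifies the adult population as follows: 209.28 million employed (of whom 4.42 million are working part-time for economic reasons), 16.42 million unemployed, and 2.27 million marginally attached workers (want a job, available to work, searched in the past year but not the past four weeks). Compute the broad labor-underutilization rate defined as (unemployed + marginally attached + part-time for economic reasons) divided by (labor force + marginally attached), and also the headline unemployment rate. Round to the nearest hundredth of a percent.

Broad underutilization rate ≈ 10.14%; headline unemployment rate ≈ 7.28%.

Labor force = 209.28 + 16.42 = 225.70 million.
Numerator = 16.42 + 2.27 + 4.42 = 23.11 million.
Denominator = 225.70 + 2.27 = 227.97 million.
Broad rate = 23.11 / 227.97 = 10.14%.
Headline unemployment rate = 16.42 / 225.70 = 7.28%.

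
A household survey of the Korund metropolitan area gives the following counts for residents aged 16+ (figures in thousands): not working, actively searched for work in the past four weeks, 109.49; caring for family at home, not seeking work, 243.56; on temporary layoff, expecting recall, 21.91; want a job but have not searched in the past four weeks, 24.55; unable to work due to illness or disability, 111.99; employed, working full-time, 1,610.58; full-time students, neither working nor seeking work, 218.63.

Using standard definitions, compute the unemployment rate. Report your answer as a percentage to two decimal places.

Employed = 1,610.58 thousand.
Unemployed = 109.49 + 21.91 = 131.40 thousand (jobless and actively searching, or on temporary layoff).
Labor force = 1,610.58 + 131.40 = 1,741.98 thousand.
Unemployment rate = 131.40 / 1,741.98 = 7.54%.

Unemployment rate ≈ 7.54%.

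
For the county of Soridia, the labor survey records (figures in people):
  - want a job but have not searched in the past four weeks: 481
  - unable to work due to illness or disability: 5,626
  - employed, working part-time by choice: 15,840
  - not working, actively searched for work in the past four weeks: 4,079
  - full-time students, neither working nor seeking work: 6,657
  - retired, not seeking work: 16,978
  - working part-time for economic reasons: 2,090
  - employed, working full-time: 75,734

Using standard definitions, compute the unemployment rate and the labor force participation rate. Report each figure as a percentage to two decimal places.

Employed = 15,840 + 2,090 + 75,734 = 93,664 (anyone who worked, including part-time for economic reasons, counts as employed).
Unemployed = 4,079.
Labor force = 93,664 + 4,079 = 97,743.
Not in labor force = 481 + 5,626 + 6,657 + 16,978 = 29,742 (those not working and not actively searching are outside the labor force — including those who want a job but have given up searching).
Civilian working-age population = 97,743 + 29,742 = 127,485.
Unemployment rate = 4,079 / 97,743 = 4.17%.
Labor force participation rate = 97,743 / 127,485 = 76.67%.

Unemployment rate ≈ 4.17%; labor force participation rate ≈ 76.67%.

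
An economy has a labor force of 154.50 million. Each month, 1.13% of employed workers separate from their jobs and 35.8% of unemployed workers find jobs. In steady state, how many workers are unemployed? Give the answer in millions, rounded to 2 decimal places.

Steady-state unemployment rate u* = s/(s+f) = 1.13/(1.13+35.8) = 0.030598.
Unemployed = u* × labor force = 0.030598 × 154.50 ≈ 4.73 million.

About 4.73 million are unemployed in steady state.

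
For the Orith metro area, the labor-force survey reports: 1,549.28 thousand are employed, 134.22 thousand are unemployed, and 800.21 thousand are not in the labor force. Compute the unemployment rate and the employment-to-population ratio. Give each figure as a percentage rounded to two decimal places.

Unemployment rate ≈ 7.97%; employment-population ratio ≈ 62.38%.

Labor force = employed + unemployed = 1,549.28 + 134.22 = 1,683.50 thousand.
Working-age population = 1,683.50 + 800.21 = 2,483.71 thousand.
Unemployment rate = 134.22 / 1,683.50 = 7.97%.
Employment-population ratio = 1,549.28 / 2,483.71 = 62.38%.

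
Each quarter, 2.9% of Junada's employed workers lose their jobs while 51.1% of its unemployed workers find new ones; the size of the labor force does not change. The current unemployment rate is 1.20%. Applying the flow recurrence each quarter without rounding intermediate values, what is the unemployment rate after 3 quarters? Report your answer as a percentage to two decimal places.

Unemployment rate after three quarters ≈ 4.96%.

With a fixed labor force, u_{t+1} = u_t + s·(1−u_t) − f·u_t = u_t·(1−s−f) + s.
Here 1−s−f = 0.460 and s = 0.029.
u_1 = 0.012000 × 0.460 + 0.029 = 0.034520.
u_2 = 0.034520 × 0.460 + 0.029 = 0.044879.
u_3 = 0.044879 × 0.460 + 0.029 = 0.049644.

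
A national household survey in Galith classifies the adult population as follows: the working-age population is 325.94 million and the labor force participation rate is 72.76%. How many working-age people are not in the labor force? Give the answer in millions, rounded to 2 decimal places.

About 88.79 million are not in the labor force.

Share not in the labor force = 1 − 0.7276 = 0.2724.
Not in labor force = 0.2724 × 325.94 ≈ 88.79 million.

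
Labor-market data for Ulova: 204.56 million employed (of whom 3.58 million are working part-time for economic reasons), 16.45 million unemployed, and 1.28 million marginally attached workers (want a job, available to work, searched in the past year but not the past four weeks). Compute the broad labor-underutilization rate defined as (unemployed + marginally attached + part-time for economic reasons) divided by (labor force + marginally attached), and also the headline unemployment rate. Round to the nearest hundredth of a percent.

Broad underutilization rate ≈ 9.59%; headline unemployment rate ≈ 7.44%.

Labor force = 204.56 + 16.45 = 221.01 million.
Numerator = 16.45 + 1.28 + 3.58 = 21.31 million.
Denominator = 221.01 + 1.28 = 222.29 million.
Broad rate = 21.31 / 222.29 = 9.59%.
Headline unemployment rate = 16.45 / 221.01 = 7.44%.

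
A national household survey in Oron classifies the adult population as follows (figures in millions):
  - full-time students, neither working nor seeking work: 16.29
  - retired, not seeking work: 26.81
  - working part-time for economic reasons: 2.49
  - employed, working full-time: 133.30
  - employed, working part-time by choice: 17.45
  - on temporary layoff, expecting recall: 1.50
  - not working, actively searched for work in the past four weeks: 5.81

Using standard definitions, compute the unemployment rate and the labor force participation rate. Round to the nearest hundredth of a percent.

Unemployment rate ≈ 4.55%; labor force participation rate ≈ 78.84%.

Employed = 2.49 + 133.30 + 17.45 = 153.24 million (anyone who worked, including part-time for economic reasons, counts as employed).
Unemployed = 1.50 + 5.81 = 7.31 million (jobless and actively searching, or on temporary layoff).
Labor force = 153.24 + 7.31 = 160.55 million.
Not in labor force = 16.29 + 26.81 = 43.10 million (those not working and not actively searching are outside the labor force).
Civilian working-age population = 160.55 + 43.10 = 203.65 million.
Unemployment rate = 7.31 / 160.55 = 4.55%.
Labor force participation rate = 160.55 / 203.65 = 78.84%.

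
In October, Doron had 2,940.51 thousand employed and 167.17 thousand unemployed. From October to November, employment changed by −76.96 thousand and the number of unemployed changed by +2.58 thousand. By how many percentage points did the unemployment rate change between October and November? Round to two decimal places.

October: labor force = 2,940.51 + 167.17 = 3,107.68; u = 167.17/3,107.68 = 5.38%.
November: labor force = 2,863.55 + 169.75 = 3,033.30; u = 169.75/3,033.30 = 5.60%.
Change = 5.60% − 5.38% = +0.22 pp.

The unemployment rate changed by +0.22 percentage points.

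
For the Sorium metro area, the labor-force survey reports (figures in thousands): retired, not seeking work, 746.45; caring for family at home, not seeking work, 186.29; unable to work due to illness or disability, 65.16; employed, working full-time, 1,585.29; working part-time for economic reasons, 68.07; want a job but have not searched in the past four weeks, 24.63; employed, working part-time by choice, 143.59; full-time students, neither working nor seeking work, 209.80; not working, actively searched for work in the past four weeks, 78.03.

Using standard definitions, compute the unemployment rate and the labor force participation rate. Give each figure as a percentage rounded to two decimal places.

Employed = 1,585.29 + 68.07 + 143.59 = 1,796.95 thousand (anyone who worked, including part-time for economic reasons, counts as employed).
Unemployed = 78.03 thousand.
Labor force = 1,796.95 + 78.03 = 1,874.98 thousand.
Not in labor force = 746.45 + 186.29 + 65.16 + 24.63 + 209.80 = 1,232.33 thousand (those not working and not actively searching are outside the labor force — including those who want a job but have given up searching).
Civilian working-age population = 1,874.98 + 1,232.33 = 3,107.31 thousand.
Unemployment rate = 78.03 / 1,874.98 = 4.16%.
Labor force participation rate = 1,874.98 / 3,107.31 = 60.34%.

Unemployment rate ≈ 4.16%; labor force participation rate ≈ 60.34%.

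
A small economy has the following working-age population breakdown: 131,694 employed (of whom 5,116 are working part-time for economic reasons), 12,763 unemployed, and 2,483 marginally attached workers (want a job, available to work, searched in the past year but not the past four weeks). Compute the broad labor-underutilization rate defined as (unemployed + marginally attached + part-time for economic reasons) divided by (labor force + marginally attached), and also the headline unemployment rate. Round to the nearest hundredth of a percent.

Labor force = 131,694 + 12,763 = 144,457.
Numerator = 12,763 + 2,483 + 5,116 = 20,362.
Denominator = 144,457 + 2,483 = 146,940.
Broad rate = 20,362 / 146,940 = 13.86%.
Headline unemployment rate = 12,763 / 144,457 = 8.84%.

Broad underutilization rate ≈ 13.86%; headline unemployment rate ≈ 8.84%.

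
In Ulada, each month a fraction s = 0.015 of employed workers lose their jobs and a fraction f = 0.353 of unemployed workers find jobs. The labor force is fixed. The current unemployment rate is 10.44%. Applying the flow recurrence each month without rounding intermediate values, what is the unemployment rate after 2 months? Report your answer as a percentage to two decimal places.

With a fixed labor force, u_{t+1} = u_t + s·(1−u_t) − f·u_t = u_t·(1−s−f) + s.
Here 1−s−f = 0.632 and s = 0.015.
u_1 = 0.104400 × 0.632 + 0.015 = 0.080981.
u_2 = 0.080981 × 0.632 + 0.015 = 0.066180.

Unemployment rate after two months ≈ 6.62%.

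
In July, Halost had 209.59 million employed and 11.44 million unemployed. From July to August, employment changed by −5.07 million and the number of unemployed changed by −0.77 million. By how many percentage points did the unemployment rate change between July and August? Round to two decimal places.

July: labor force = 209.59 + 11.44 = 221.03; u = 11.44/221.03 = 5.18%.
August: labor force = 204.52 + 10.67 = 215.19; u = 10.67/215.19 = 4.96%.
Change = 4.96% − 5.18% = −0.22 pp.

The unemployment rate changed by −0.22 percentage points.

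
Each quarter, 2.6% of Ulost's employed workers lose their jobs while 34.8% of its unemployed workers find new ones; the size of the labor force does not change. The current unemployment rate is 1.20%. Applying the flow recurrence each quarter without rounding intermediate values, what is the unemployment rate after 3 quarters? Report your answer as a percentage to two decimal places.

Unemployment rate after three quarters ≈ 5.54%.

With a fixed labor force, u_{t+1} = u_t + s·(1−u_t) − f·u_t = u_t·(1−s−f) + s.
Here 1−s−f = 0.626 and s = 0.026.
u_1 = 0.012000 × 0.626 + 0.026 = 0.033512.
u_2 = 0.033512 × 0.626 + 0.026 = 0.046979.
u_3 = 0.046979 × 0.626 + 0.026 = 0.055409.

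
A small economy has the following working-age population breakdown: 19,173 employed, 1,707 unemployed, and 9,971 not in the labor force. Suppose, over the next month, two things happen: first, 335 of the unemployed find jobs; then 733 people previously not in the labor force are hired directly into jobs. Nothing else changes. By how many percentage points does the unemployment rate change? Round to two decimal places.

Initially, labor force = 19,173 + 1,707 = 20,880, so u = 1,707/20,880 = 8.18%.
After the first change, unemployed falls and employed rises by 335; labor force unchanged → E = 19,508, U = 1,372, labor force = 20,880.
After the second change, employed and labor force both rise by 733; unemployed unchanged → E = 20,241, U = 1,372, labor force = 21,613.
New unemployment rate = 1,372 / 21,613 = 6.35%.
Change = 6.35% − 8.18% = −1.83 percentage points.

The unemployment rate changes by −1.83 percentage points.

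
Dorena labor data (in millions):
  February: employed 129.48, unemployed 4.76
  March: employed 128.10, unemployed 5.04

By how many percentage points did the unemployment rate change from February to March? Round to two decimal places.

February: labor force = 129.48 + 4.76 = 134.24; u = 4.76/134.24 = 3.55%.
March: labor force = 128.10 + 5.04 = 133.14; u = 5.04/133.14 = 3.79%.
Change = 3.79% − 3.55% = +0.24 pp.

The unemployment rate changed by +0.24 percentage points.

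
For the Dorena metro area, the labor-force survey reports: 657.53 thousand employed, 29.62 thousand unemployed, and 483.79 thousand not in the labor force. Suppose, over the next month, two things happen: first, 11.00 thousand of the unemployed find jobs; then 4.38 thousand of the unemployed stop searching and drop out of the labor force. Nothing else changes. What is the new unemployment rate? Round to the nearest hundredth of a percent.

New unemployment rate ≈ 2.09%.

Initially, labor force = 657.53 + 29.62 = 687.15 thousand, so u = 29.62/687.15 = 4.31%.
After the first change, unemployed falls and employed rises by 11.00; labor force unchanged → E = 668.53, U = 18.62, labor force = 687.15 thousand.
After the second change, unemployed and labor force both fall by 4.38 → E = 668.53, U = 14.24, labor force = 682.77 thousand.
New unemployment rate = 14.24 / 682.77 = 2.09%.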